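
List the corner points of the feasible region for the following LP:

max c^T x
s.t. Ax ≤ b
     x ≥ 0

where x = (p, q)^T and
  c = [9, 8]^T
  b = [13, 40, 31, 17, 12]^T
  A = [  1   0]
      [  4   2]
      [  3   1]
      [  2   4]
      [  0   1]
Each vertex is the intersection of two constraint boundaries that also satisfies all remaining constraints:
  p = 0 and q = 0 → (0, 0)
  2p + 4q = 17 and q = 0 → (8.5, 0)
  2p + 4q = 17 and p = 0 → (0, 4.25)

Vertices: (0, 0), (8.5, 0), (0, 4.25)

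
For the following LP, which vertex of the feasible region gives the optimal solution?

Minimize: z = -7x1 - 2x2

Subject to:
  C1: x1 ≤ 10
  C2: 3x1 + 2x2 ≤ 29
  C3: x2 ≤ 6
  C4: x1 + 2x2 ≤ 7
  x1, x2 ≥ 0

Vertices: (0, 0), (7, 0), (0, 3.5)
Evaluating z = -7x1 - 2x2 at each vertex:
  (0, 0): z = 0
  (7, 0): z = -49
  (0, 3.5): z = -7

The smallest value is z = -49, attained at (7, 0).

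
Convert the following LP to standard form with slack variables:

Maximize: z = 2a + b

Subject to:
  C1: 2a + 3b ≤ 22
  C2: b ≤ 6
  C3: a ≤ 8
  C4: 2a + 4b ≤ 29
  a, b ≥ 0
max z = 2a + b

s.t.
  2a + 3b + s1 = 22
  b + s2 = 6
  a + s3 = 8
  2a + 4b + s4 = 29
  a, b, s1, s2, s3, s4 ≥ 0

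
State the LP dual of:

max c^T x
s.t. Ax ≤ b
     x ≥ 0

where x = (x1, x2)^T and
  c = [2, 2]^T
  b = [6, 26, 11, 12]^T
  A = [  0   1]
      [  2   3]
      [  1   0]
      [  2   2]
Minimize: z = 6y1 + 26y2 + 11y3 + 12y4

Subject to:
  C1: -2y2 - y3 - 2y4 ≤ -2
  C2: -y1 - 3y2 - 2y4 ≤ -2
  y1, y2, y3, y4 ≥ 0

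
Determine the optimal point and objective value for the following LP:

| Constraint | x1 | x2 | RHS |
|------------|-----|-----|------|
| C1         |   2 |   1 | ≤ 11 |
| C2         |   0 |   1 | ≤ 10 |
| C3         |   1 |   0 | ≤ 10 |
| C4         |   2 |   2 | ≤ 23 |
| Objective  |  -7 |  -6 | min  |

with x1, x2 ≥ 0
x1 = 0.5, x2 = 10, z = -63.5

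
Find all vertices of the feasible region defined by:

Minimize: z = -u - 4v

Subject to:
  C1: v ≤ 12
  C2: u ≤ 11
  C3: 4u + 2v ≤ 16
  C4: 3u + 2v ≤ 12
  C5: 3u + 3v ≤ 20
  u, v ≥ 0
Each vertex is the intersection of two constraint boundaries that also satisfies all remaining constraints:
  u = 0 and v = 0 → (0, 0)
  4u + 2v = 16 and 3u + 2v = 12 → (4, 0)
  3u + 2v = 12 and u = 0 → (0, 6)

Vertices: (0, 0), (4, 0), (0, 6)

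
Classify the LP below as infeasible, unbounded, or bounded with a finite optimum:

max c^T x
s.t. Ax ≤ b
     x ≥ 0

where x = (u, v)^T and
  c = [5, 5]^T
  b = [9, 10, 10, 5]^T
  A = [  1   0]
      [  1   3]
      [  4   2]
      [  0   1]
The point (1, 3) satisfies every constraint, so the LP is feasible; the constraints give u ≤ 9 and v ≤ 5, which with u, v ≥ 0 keep the feasible region inside a bounded box. A feasible, bounded LP attains a finite optimum at a vertex.

Evaluating z = 5u + 5v at each vertex:
  (0, 0): z = 0
  (2.5, 0): z = 12.5
  (1, 3): z = 20
  (0, 3.333): z = 16.67

The LP has an optimal solution: (1, 3) with z = 20.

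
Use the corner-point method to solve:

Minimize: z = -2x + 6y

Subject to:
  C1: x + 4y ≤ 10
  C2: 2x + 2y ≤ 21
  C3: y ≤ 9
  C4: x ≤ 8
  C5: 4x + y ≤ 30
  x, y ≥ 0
Each vertex is the intersection of two constraint boundaries that also satisfies all remaining constraints:
  x = 0 and y = 0 → (0, 0)
  4x + y = 30 and y = 0 → (7.5, 0)
  x + 4y = 10 and 4x + y = 30 → (7.333, 0.6667)
  x + 4y = 10 and x = 0 → (0, 2.5)

Evaluating z = -2x + 6y at each vertex:
  (0, 0): z = 0
  (7.5, 0): z = -15
  (7.333, 0.6667): z = -10.67
  (0, 2.5): z = 15

The minimum is at (7.5, 0) with z = -15.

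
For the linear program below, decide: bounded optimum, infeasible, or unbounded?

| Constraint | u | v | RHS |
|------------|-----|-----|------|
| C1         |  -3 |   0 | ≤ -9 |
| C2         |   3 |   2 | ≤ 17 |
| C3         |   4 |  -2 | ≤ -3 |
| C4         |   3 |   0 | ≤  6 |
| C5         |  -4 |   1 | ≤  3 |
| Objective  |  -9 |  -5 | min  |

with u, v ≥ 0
C4 requires 3u ≤ 6, while C1 (-3u ≤ -9) is equivalent to 3u ≥ 9. Together they would need 9 ≤ 3u ≤ 6, which is impossible since 9 > 6. No point satisfies all constraints.

The feasible region is empty; the LP is infeasible.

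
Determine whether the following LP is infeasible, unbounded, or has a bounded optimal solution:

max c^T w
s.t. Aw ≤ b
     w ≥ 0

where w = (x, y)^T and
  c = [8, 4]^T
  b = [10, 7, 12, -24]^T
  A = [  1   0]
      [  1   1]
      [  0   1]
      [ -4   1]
The point (7, 0) satisfies every constraint, so the LP is feasible; the constraints give x ≤ 10 and y ≤ 12, which with x, y ≥ 0 keep the feasible region inside a bounded box. A feasible, bounded LP attains a finite optimum at a vertex.

Evaluating z = 8x + 4y at each vertex:
  (6, 0): z = 48
  (7, 0): z = 56
  (6.2, 0.8): z = 52.8

The LP has an optimal solution: (7, 0) with z = 56.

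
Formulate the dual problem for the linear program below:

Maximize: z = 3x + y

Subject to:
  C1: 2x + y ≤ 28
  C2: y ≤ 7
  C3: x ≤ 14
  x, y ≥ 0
Minimize: z = 28y1 + 7y2 + 14y3

Subject to:
  C1: -2y1 - y3 ≤ -3
  C2: -y1 - y2 ≤ -1
  y1, y2, y3 ≥ 0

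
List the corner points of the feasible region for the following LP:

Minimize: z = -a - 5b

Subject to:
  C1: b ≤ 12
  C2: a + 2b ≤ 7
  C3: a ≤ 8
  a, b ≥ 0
Each vertex is the intersection of two constraint boundaries that also satisfies all remaining constraints:
  a = 0 and b = 0 → (0, 0)
  a + 2b = 7 and b = 0 → (7, 0)
  a + 2b = 7 and a = 0 → (0, 3.5)

Vertices: (0, 0), (7, 0), (0, 3.5)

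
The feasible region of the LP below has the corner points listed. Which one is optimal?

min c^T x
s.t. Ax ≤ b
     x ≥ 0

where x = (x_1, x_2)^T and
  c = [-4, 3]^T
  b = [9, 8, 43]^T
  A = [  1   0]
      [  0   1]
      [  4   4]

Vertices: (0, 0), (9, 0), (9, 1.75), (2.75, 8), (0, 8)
(9, 0) with z = -36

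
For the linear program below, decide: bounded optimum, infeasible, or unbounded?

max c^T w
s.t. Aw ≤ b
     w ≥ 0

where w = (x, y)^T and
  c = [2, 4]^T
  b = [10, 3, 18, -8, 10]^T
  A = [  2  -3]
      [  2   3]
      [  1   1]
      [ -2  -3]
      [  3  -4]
One constraint requires 2x + 3y ≤ 3, while the constraint -2x - 3y ≤ -8 is equivalent to 2x + 3y ≥ 8. Together they would need 8 ≤ 2x + 3y ≤ 3, which is impossible since 8 > 3. No point satisfies all constraints.

The feasible region is empty; the LP is infeasible.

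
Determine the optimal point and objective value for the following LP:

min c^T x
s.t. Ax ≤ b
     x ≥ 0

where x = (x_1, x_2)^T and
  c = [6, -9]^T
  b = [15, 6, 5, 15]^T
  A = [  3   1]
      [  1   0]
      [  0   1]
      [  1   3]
Each vertex is the intersection of two constraint boundaries that also satisfies all remaining constraints:
  x_1 = 0 and x_2 = 0 → (0, 0)
  3x_1 + x_2 = 15 and x_2 = 0 → (5, 0)
  3x_1 + x_2 = 15 and x_1 + 3x_2 = 15 → (3.75, 3.75)
  x_2 = 5 and x_1 + 3x_2 = 15 → (0, 5)

Evaluating z = 6x_1 - 9x_2 at each vertex:
  (0, 0): z = 0
  (5, 0): z = 30
  (3.75, 3.75): z = -11.25
  (0, 5): z = -45

The minimum is at (0, 5) with z = -45.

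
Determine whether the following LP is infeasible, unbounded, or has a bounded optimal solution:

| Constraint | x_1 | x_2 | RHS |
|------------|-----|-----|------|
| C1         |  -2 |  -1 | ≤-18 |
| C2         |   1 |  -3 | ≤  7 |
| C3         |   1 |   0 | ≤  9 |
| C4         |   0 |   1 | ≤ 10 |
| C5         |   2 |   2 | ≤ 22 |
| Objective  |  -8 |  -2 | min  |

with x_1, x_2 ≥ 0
The point (9, 2) satisfies every constraint, so the LP is feasible; the constraints give x_1 ≤ 9 and x_2 ≤ 10, which with x_1, x_2 ≥ 0 keep the feasible region inside a bounded box. A feasible, bounded LP attains a finite optimum at a vertex.

Evaluating z = -8x_1 - 2x_2 at each vertex:
  (8.714, 0.5714): z = -70.86
  (9, 0.6667): z = -73.33
  (9, 2): z = -76
  (7, 4): z = -64

Feasible with finite optimum z* = -76 at (9, 2).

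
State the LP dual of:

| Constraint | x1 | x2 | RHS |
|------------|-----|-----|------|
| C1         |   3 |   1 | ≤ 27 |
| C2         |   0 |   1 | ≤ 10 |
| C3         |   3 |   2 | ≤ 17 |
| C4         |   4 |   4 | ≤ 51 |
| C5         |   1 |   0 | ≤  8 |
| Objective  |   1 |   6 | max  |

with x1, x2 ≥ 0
Minimize: z = 27y1 + 10y2 + 17y3 + 51y4 + 8y5

Subject to:
  C1: -3y1 - 3y3 - 4y4 - y5 ≤ -1
  C2: -y1 - y2 - 2y3 - 4y4 ≤ -6
  y1, y2, y3, y4, y5 ≥ 0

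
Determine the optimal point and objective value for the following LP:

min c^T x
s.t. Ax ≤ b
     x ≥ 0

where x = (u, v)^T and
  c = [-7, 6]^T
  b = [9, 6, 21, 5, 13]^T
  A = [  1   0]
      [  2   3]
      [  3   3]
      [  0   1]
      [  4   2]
u = 3, v = 0, z = -21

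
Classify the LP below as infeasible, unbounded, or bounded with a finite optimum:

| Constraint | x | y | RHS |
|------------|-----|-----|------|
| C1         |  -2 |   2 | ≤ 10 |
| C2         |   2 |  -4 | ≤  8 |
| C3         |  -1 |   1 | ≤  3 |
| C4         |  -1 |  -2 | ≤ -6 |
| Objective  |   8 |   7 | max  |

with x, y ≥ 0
Feasible point: (0, 3) satisfies every constraint, so the LP is feasible.
Direction d = (1, 1): for each constraint row a, a·d ≤ 0 —
  (-2)(1) + (2)(1) = 0 ≤ 0
  (2)(1) + (-4)(1) = -2 ≤ 0
  (-1)(1) + (1)(1) = 0 ≤ 0
  (-1)(1) + (-2)(1) = -3 ≤ 0
and d ≥ 0, so (0, 3) + t·d stays feasible for every t ≥ 0. Along this ray z = 8x + 7y changes by 15 per unit t, so z → +∞.

The LP is unbounded; z can be made arbitrarily large.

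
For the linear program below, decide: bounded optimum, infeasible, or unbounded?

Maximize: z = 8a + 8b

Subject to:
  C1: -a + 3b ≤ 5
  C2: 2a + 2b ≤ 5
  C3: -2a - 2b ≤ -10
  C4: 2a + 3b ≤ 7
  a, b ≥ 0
C2 requires 2a + 2b ≤ 5, while C3 (-2a - 2b ≤ -10) is equivalent to 2a + 2b ≥ 10. Together they would need 10 ≤ 2a + 2b ≤ 5, which is impossible since 10 > 5. No point satisfies all constraints.

Infeasible — the constraint set is empty.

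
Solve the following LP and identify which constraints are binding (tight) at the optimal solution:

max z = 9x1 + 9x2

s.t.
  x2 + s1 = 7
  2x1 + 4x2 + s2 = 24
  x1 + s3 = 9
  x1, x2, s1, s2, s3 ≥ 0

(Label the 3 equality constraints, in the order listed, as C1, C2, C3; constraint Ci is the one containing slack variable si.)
Optimal: x1 = 9, x2 = 1.5
Binding: C2, C3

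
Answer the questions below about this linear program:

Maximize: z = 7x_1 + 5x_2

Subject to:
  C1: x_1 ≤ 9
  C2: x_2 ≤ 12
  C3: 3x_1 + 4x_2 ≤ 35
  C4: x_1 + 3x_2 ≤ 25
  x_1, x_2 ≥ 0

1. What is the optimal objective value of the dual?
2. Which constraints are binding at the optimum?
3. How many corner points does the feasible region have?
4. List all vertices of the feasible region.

1. 73 (by strong duality, equal to the primal optimum)
2. C1, C3
3. 5
4. (0, 0), (9, 0), (9, 2), (1, 8), (0, 8.333)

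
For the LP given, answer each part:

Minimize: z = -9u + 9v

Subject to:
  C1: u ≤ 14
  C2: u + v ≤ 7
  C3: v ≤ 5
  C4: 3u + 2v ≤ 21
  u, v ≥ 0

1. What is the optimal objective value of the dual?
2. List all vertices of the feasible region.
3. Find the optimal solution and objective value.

1. -63 (by strong duality, equal to the primal optimum)
2. (0, 0), (7, 0), (2, 5), (0, 5)
3. u = 7, v = 0, z = -63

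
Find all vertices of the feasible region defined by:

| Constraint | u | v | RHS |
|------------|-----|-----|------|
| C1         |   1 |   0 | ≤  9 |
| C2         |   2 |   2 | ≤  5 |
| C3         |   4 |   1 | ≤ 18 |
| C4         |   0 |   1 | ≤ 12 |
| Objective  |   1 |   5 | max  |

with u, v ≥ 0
Each vertex is the intersection of two constraint boundaries that also satisfies all remaining constraints:
  u = 0 and v = 0 → (0, 0)
  2u + 2v = 5 and v = 0 → (2.5, 0)
  2u + 2v = 5 and u = 0 → (0, 2.5)

Vertices: (0, 0), (2.5, 0), (0, 2.5)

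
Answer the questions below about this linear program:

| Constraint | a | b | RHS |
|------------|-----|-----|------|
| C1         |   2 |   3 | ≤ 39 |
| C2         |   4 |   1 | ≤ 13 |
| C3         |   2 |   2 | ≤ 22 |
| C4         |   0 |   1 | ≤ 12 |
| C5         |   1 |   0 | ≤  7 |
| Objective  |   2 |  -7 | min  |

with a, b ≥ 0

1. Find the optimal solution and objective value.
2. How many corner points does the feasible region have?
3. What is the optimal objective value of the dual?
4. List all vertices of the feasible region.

1. a = 0, b = 11, z = -77
2. 4
3. -77 (by strong duality, equal to the primal optimum)
4. (0, 0), (3.25, 0), (0.6667, 10.33), (0, 11)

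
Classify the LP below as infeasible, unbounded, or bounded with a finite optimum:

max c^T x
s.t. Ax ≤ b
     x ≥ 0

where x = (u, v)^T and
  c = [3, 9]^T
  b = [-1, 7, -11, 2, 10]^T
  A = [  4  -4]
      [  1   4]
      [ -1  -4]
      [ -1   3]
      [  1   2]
One constraint requires u + 4v ≤ 7, while the constraint -u - 4v ≤ -11 is equivalent to u + 4v ≥ 11. Together they would need 11 ≤ u + 4v ≤ 7, which is impossible since 11 > 7. No point satisfies all constraints.

The feasible region is empty; the LP is infeasible.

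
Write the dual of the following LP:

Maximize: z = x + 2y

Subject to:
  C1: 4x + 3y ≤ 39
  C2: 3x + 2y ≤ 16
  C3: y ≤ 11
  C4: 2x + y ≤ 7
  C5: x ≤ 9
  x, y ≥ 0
Minimize: z = 39y1 + 16y2 + 11y3 + 7y4 + 9y5

Subject to:
  C1: -4y1 - 3y2 - 2y4 - y5 ≤ -1
  C2: -3y1 - 2y2 - y3 - y4 ≤ -2
  y1, y2, y3, y4, y5 ≥ 0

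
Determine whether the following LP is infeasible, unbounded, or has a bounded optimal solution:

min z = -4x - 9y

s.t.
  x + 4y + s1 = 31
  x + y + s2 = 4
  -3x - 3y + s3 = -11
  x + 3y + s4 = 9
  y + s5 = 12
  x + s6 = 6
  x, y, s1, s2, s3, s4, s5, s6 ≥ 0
The point (1.5, 2.5) satisfies every constraint, so the LP is feasible; the constraints give x ≤ 6 and y ≤ 12, which with x, y ≥ 0 keep the feasible region inside a bounded box. A feasible, bounded LP attains a finite optimum at a vertex.

Feasible with finite optimum z* = -28.5 at (1.5, 2.5).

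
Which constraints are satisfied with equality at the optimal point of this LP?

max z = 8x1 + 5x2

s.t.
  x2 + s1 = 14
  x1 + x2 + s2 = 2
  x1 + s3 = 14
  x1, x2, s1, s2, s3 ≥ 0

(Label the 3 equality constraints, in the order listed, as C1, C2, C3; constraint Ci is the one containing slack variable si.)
Optimal: x1 = 2, x2 = 0
Slack at optimum:
  C1: slack = 14
  C2: slack = 0 (binding)
  C3: slack = 12
  x1 ≥ 0: x1 = 2
  x2 ≥ 0: x2 = 0 (binding)
Binding constraints: C2, x2 ≥ 0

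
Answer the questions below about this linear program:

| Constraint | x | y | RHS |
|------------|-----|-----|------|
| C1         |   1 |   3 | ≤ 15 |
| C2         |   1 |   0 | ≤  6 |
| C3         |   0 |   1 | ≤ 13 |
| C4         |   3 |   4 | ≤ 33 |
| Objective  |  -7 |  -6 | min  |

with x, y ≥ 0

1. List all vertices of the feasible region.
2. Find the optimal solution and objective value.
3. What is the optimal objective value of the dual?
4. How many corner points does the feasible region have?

1. (0, 0), (6, 0), (6, 3), (0, 5)
2. x = 6, y = 3, z = -60
3. -60 (by strong duality, equal to the primal optimum)
4. 4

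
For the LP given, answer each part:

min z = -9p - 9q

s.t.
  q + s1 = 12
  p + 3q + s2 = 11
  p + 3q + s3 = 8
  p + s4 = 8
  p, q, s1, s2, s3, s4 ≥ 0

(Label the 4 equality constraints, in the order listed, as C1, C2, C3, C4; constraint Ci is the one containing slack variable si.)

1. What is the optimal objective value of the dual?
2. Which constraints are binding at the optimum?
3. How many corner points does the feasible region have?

1. -72 (by strong duality, equal to the primal optimum)
2. C3, C4, q ≥ 0
3. 3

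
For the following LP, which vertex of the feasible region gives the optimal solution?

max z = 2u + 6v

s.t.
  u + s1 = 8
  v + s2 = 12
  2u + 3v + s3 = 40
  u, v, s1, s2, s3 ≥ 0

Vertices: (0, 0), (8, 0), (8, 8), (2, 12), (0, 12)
Evaluating z = 2u + 6v at each vertex:
  (0, 0): z = 0
  (8, 0): z = 16
  (8, 8): z = 64
  (2, 12): z = 76
  (0, 12): z = 72

The largest value is z = 76, attained at (2, 12).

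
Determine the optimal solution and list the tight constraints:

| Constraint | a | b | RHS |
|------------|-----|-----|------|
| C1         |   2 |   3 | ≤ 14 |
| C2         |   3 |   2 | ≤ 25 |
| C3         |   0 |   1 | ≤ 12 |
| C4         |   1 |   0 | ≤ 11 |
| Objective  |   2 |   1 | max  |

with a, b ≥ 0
Optimal: a = 7, b = 0
Slack at optimum:
  C1: slack = 0 (binding)
  C2: slack = 4
  C3: slack = 12
  C4: slack = 4
  a ≥ 0: a = 7
  b ≥ 0: b = 0 (binding)
Binding constraints: C1, b ≥ 0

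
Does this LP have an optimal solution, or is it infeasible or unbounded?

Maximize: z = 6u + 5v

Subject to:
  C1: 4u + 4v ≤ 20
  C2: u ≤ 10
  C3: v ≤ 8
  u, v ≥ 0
The point (5, 0) satisfies every constraint, so the LP is feasible; the constraints give u ≤ 10 and v ≤ 8, which with u, v ≥ 0 keep the feasible region inside a bounded box. A feasible, bounded LP attains a finite optimum at a vertex.

Evaluating z = 6u + 5v at each vertex:
  (0, 0): z = 0
  (5, 0): z = 30
  (0, 5): z = 25

The LP has an optimal solution: (5, 0) with z = 30.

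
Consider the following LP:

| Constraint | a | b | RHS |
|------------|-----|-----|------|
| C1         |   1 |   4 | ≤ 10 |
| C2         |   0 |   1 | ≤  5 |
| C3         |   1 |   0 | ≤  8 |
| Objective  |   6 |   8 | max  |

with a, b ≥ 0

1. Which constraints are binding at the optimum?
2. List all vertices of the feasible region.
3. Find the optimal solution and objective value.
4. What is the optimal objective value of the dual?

1. C1, C3
2. (0, 0), (8, 0), (8, 0.5), (0, 2.5)
3. a = 8, b = 0.5, z = 52
4. 52 (by strong duality, equal to the primal optimum)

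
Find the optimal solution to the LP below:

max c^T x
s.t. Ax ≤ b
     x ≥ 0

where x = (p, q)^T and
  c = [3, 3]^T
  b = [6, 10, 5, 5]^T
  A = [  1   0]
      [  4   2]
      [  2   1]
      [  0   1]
p = 0, q = 5, z = 15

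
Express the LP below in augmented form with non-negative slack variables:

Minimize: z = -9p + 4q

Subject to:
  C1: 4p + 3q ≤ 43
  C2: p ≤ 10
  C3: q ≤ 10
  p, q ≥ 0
min z = -9p + 4q

s.t.
  4p + 3q + s1 = 43
  p + s2 = 10
  q + s3 = 10
  p, q, s1, s2, s3 ≥ 0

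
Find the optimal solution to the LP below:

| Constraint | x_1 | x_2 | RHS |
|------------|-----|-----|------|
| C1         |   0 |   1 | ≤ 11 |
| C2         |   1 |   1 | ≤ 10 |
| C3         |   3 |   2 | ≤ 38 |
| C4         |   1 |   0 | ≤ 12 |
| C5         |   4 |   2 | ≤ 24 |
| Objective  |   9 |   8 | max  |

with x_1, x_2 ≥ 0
Each vertex is the intersection of two constraint boundaries that also satisfies all remaining constraints:
  x_1 = 0 and x_2 = 0 → (0, 0)
  4x_1 + 2x_2 = 24 and x_2 = 0 → (6, 0)
  x_1 + x_2 = 10 and 4x_1 + 2x_2 = 24 → (2, 8)
  x_1 + x_2 = 10 and x_1 = 0 → (0, 10)

Evaluating z = 9x_1 + 8x_2 at each vertex:
  (0, 0): z = 0
  (6, 0): z = 54
  (2, 8): z = 82
  (0, 10): z = 80

The maximum is at (2, 8) with z = 82.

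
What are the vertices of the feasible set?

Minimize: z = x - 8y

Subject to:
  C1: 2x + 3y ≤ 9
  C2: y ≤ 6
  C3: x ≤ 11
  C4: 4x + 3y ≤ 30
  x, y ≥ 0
Each vertex is the intersection of two constraint boundaries that also satisfies all remaining constraints:
  x = 0 and y = 0 → (0, 0)
  2x + 3y = 9 and y = 0 → (4.5, 0)
  2x + 3y = 9 and x = 0 → (0, 3)

Vertices: (0, 0), (4.5, 0), (0, 3)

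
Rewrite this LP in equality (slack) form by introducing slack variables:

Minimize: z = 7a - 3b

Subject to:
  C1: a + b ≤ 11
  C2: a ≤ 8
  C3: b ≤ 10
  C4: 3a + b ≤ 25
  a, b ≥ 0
min z = 7a - 3b

s.t.
  a + b + s1 = 11
  a + s2 = 8
  b + s3 = 10
  3a + b + s4 = 25
  a, b, s1, s2, s3, s4 ≥ 0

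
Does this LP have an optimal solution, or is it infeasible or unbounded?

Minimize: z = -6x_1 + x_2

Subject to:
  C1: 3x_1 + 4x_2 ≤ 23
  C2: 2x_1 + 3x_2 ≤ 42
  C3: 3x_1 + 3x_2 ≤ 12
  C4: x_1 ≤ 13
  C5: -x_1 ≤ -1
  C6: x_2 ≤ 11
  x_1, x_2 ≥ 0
The point (4, 0) satisfies every constraint, so the LP is feasible; the constraints give x_1 ≤ 13 and x_2 ≤ 11, which with x_1, x_2 ≥ 0 keep the feasible region inside a bounded box. A feasible, bounded LP attains a finite optimum at a vertex.

Evaluating z = -6x_1 + x_2 at each vertex:
  (1, 0): z = -6
  (4, 0): z = -24
  (1, 3): z = -3

The LP has an optimal solution: (4, 0) with z = -24.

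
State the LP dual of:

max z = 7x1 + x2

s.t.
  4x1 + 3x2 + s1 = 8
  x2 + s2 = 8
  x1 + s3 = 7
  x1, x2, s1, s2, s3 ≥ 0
Minimize: z = 8y1 + 8y2 + 7y3

Subject to:
  C1: -4y1 - y3 ≤ -7
  C2: -3y1 - y2 ≤ -1
  y1, y2, y3 ≥ 0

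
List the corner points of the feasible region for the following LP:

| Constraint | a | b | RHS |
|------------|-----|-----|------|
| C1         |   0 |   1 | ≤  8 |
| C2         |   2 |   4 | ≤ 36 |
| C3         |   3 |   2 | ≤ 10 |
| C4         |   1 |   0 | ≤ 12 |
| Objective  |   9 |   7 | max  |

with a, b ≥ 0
Each vertex is the intersection of two constraint boundaries that also satisfies all remaining constraints:
  a = 0 and b = 0 → (0, 0)
  3a + 2b = 10 and b = 0 → (3.333, 0)
  3a + 2b = 10 and a = 0 → (0, 5)

Vertices: (0, 0), (3.333, 0), (0, 5)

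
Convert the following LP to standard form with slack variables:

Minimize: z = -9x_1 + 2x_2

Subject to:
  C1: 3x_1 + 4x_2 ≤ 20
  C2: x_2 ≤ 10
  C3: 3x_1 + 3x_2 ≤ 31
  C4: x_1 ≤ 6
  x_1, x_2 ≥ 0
min z = -9x_1 + 2x_2

s.t.
  3x_1 + 4x_2 + s1 = 20
  x_2 + s2 = 10
  3x_1 + 3x_2 + s3 = 31
  x_1 + s4 = 6
  x_1, x_2, s1, s2, s3, s4 ≥ 0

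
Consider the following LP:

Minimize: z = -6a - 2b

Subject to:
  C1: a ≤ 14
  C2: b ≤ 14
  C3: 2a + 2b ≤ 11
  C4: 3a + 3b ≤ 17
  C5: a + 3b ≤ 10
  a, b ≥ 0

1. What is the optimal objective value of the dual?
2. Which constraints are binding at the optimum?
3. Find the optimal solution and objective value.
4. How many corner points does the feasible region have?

1. -33 (by strong duality, equal to the primal optimum)
2. C3, b ≥ 0
3. a = 5.5, b = 0, z = -33
4. 4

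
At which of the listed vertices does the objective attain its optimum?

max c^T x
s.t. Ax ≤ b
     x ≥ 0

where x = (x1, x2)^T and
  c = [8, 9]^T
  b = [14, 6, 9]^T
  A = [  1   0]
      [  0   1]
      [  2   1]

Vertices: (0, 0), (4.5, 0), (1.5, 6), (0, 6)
Evaluating z = 8x1 + 9x2 at each vertex:
  (0, 0): z = 0
  (4.5, 0): z = 36
  (1.5, 6): z = 66
  (0, 6): z = 54

The largest value is z = 66, attained at (1.5, 6).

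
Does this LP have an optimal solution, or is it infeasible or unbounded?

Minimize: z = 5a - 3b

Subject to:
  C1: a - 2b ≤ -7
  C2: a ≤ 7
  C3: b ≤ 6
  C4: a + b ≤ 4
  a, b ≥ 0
The point (0, 4) satisfies every constraint, so the LP is feasible; the constraints give a ≤ 7 and b ≤ 6, which with a, b ≥ 0 keep the feasible region inside a bounded box. A feasible, bounded LP attains a finite optimum at a vertex.

Evaluating z = 5a - 3b at each vertex:
  (0, 3.5): z = -10.5
  (0.3333, 3.667): z = -9.333
  (0, 4): z = -12

The LP has an optimal solution: (0, 4) with z = -12.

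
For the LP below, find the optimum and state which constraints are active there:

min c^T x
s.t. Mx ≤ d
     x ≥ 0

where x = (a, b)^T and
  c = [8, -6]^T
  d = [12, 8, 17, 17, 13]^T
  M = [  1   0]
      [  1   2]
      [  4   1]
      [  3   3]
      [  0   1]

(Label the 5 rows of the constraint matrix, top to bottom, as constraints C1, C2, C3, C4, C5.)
Optimal: a = 0, b = 4
Slack at optimum:
  C1: slack = 12
  C2: slack = 0 (binding)
  C3: slack = 13
  C4: slack = 5
  C5: slack = 9
  a ≥ 0: a = 0 (binding)
  b ≥ 0: b = 4
Binding constraints: C2, a ≥ 0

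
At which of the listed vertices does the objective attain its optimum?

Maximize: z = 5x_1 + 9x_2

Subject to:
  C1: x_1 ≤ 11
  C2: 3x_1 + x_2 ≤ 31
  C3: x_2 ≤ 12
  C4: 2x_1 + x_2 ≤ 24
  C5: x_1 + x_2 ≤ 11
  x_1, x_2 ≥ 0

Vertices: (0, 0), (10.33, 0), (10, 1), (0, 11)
(0, 11) with z = 99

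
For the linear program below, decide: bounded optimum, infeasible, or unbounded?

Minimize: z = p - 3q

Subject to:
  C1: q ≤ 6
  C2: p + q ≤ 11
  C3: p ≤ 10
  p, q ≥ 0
The point (0, 6) satisfies every constraint, so the LP is feasible; the constraints give p ≤ 10 and q ≤ 6, which with p, q ≥ 0 keep the feasible region inside a bounded box. A feasible, bounded LP attains a finite optimum at a vertex.

Evaluating z = p - 3q at each vertex:
  (0, 0): z = 0
  (10, 0): z = 10
  (10, 1): z = 7
  (5, 6): z = -13
  (0, 6): z = -18

Feasible with finite optimum z* = -18 at (0, 6).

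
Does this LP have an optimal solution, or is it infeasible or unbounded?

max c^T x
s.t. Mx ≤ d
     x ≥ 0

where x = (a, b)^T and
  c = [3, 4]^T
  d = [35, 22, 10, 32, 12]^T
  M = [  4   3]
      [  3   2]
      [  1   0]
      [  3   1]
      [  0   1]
The point (0, 11) satisfies every constraint, so the LP is feasible; the constraints give a ≤ 10 and b ≤ 12, which with a, b ≥ 0 keep the feasible region inside a bounded box. A feasible, bounded LP attains a finite optimum at a vertex.

Evaluating z = 3a + 4b at each vertex:
  (0, 0): z = 0
  (7.333, 0): z = 22
  (0, 11): z = 44

Feasible with finite optimum z* = 44 at (0, 11).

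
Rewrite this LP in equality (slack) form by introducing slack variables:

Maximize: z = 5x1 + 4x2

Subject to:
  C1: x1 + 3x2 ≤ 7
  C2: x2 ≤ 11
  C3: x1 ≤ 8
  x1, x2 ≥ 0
max z = 5x1 + 4x2

s.t.
  x1 + 3x2 + s1 = 7
  x2 + s2 = 11
  x1 + s3 = 8
  x1, x2, s1, s2, s3 ≥ 0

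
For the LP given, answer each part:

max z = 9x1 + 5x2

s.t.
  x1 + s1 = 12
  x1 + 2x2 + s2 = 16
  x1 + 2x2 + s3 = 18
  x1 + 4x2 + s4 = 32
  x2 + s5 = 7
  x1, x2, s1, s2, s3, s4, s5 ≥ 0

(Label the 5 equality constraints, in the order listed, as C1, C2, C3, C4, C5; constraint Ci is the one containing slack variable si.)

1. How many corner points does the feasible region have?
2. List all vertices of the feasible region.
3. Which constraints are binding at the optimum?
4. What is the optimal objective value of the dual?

1. 5
2. (0, 0), (12, 0), (12, 2), (2, 7), (0, 7)
3. C1, C2
4. 118 (by strong duality, equal to the primal optimum)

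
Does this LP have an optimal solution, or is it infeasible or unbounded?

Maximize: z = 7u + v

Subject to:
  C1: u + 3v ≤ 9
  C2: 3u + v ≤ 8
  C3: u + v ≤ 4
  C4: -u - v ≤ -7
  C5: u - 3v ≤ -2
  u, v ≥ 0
C3 requires u + v ≤ 4, while C4 (-u - v ≤ -7) is equivalent to u + v ≥ 7. Together they would need 7 ≤ u + v ≤ 4, which is impossible since 7 > 4. No point satisfies all constraints.

Infeasible: no point satisfies all constraints simultaneously.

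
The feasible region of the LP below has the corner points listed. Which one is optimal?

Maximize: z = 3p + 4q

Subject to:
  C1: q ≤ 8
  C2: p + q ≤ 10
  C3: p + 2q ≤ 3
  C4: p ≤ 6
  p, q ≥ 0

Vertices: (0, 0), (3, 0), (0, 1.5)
Evaluating z = 3p + 4q at each vertex:
  (0, 0): z = 0
  (3, 0): z = 9
  (0, 1.5): z = 6

The largest value is z = 9, attained at (3, 0).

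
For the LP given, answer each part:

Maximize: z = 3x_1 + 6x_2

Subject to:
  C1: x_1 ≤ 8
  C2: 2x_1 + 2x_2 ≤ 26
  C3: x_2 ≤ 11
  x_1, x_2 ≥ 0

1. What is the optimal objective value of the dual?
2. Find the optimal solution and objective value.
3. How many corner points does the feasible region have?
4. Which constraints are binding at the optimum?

1. 72 (by strong duality, equal to the primal optimum)
2. x_1 = 2, x_2 = 11, z = 72
3. 5
4. C2, C3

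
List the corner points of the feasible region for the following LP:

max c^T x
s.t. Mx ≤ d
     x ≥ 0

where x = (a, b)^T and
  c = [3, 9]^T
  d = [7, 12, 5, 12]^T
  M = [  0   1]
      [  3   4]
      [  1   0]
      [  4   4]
Each vertex is the intersection of two constraint boundaries that also satisfies all remaining constraints:
  a = 0 and b = 0 → (0, 0)
  4a + 4b = 12 and b = 0 → (3, 0)
  3a + 4b = 12 and 4a + 4b = 12 → (0, 3)

Vertices: (0, 0), (3, 0), (0, 3)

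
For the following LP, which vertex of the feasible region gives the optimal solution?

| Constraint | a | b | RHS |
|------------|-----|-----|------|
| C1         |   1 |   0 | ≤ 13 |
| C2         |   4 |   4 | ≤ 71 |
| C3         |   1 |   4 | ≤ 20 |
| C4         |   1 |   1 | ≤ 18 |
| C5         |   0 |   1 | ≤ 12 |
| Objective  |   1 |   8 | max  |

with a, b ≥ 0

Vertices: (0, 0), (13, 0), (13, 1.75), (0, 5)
Evaluating z = a + 8b at each vertex:
  (0, 0): z = 0
  (13, 0): z = 13
  (13, 1.75): z = 27
  (0, 5): z = 40

The largest value is z = 40, attained at (0, 5).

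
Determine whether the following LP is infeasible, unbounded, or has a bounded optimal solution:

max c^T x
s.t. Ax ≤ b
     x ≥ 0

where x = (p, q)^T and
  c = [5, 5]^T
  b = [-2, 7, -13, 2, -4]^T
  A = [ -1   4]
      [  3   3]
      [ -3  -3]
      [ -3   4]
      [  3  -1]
One constraint requires 3p + 3q ≤ 7, while the constraint -3p - 3q ≤ -13 is equivalent to 3p + 3q ≥ 13. Together they would need 13 ≤ 3p + 3q ≤ 7, which is impossible since 13 > 7. No point satisfies all constraints.

The feasible region is empty; the LP is infeasible.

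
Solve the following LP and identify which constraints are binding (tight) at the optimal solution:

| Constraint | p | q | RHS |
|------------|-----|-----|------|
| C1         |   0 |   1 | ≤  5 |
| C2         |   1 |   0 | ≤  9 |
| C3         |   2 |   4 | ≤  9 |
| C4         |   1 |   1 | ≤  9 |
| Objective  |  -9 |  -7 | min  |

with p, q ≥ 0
Optimal: p = 4.5, q = 0
Slack at optimum:
  C1: slack = 5
  C2: slack = 4.5
  C3: slack = 0 (binding)
  C4: slack = 4.5
  p ≥ 0: p = 4.5
  q ≥ 0: q = 0 (binding)
Binding constraints: C3, q ≥ 0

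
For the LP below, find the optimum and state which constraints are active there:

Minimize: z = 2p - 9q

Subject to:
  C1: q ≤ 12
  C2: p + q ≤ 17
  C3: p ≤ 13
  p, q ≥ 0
Optimal: p = 0, q = 12
Binding: C1, p ≥ 0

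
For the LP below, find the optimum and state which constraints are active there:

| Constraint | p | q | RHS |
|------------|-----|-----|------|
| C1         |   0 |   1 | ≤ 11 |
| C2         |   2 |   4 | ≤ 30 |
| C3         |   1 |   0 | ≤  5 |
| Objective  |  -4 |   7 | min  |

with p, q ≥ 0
Optimal: p = 5, q = 0
Binding: C3, q ≥ 0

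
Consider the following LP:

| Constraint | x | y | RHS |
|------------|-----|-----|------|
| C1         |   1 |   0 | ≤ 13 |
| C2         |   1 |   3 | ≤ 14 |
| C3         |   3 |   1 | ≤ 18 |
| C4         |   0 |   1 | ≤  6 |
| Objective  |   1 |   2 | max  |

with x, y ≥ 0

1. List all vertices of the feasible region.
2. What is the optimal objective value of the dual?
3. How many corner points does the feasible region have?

1. (0, 0), (6, 0), (5, 3), (0, 4.667)
2. 11 (by strong duality, equal to the primal optimum)
3. 4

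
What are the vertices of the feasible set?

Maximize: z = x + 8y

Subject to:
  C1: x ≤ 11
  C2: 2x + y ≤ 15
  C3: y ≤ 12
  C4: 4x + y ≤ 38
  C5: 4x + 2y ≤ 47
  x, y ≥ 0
Each vertex is the intersection of two constraint boundaries that also satisfies all remaining constraints:
  x = 0 and y = 0 → (0, 0)
  2x + y = 15 and y = 0 → (7.5, 0)
  2x + y = 15 and y = 12 → (1.5, 12)
  y = 12 and x = 0 → (0, 12)

Vertices: (0, 0), (7.5, 0), (1.5, 12), (0, 12)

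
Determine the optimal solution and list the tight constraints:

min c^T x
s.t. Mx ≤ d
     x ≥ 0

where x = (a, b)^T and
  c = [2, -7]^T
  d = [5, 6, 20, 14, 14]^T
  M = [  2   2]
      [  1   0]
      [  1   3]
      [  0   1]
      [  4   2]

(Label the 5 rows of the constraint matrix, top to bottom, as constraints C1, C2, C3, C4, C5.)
Optimal: a = 0, b = 2.5
Slack at optimum:
  C1: slack = 0 (binding)
  C2: slack = 6
  C3: slack = 12.5
  C4: slack = 11.5
  C5: slack = 9
  a ≥ 0: a = 0 (binding)
  b ≥ 0: b = 2.5
Binding constraints: C1, a ≥ 0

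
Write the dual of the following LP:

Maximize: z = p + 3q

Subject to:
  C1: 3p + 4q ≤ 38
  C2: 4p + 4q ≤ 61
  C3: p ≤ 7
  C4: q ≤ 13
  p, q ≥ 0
Minimize: z = 38y1 + 61y2 + 7y3 + 13y4

Subject to:
  C1: -3y1 - 4y2 - y3 ≤ -1
  C2: -4y1 - 4y2 - y4 ≤ -3
  y1, y2, y3, y4 ≥ 0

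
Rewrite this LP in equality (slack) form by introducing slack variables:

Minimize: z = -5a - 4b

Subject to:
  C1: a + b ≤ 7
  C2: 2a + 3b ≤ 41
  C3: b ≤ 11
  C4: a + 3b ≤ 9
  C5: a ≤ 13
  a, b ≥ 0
min z = -5a - 4b

s.t.
  a + b + s1 = 7
  2a + 3b + s2 = 41
  b + s3 = 11
  a + 3b + s4 = 9
  a + s5 = 13
  a, b, s1, s2, s3, s4, s5 ≥ 0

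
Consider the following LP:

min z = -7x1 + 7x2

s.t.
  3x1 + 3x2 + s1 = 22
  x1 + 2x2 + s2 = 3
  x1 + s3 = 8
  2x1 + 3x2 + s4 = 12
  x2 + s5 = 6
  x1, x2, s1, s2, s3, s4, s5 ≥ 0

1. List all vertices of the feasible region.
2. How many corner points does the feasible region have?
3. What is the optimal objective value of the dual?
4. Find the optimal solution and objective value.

1. (0, 0), (3, 0), (0, 1.5)
2. 3
3. -21 (by strong duality, equal to the primal optimum)
4. x1 = 3, x2 = 0, z = -21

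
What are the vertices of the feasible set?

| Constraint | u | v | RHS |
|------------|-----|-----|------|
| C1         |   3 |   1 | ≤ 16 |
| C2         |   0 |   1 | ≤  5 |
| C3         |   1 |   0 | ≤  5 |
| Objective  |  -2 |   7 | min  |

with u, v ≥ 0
Each vertex is the intersection of two constraint boundaries that also satisfies all remaining constraints:
  u = 0 and v = 0 → (0, 0)
  u = 5 and v = 0 → (5, 0)
  3u + v = 16 and u = 5 → (5, 1)
  3u + v = 16 and v = 5 → (3.667, 5)
  v = 5 and u = 0 → (0, 5)

Vertices: (0, 0), (5, 0), (5, 1), (3.667, 5), (0, 5)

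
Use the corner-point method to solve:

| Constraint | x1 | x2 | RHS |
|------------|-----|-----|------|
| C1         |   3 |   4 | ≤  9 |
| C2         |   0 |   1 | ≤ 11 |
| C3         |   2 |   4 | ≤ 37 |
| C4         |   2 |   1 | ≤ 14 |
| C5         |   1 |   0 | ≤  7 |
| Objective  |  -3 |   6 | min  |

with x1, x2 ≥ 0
Each vertex is the intersection of two constraint boundaries that also satisfies all remaining constraints:
  x1 = 0 and x2 = 0 → (0, 0)
  3x1 + 4x2 = 9 and x2 = 0 → (3, 0)
  3x1 + 4x2 = 9 and x1 = 0 → (0, 2.25)

Evaluating z = -3x1 + 6x2 at each vertex:
  (0, 0): z = 0
  (3, 0): z = -9
  (0, 2.25): z = 13.5

The minimum is at (3, 0) with z = -9.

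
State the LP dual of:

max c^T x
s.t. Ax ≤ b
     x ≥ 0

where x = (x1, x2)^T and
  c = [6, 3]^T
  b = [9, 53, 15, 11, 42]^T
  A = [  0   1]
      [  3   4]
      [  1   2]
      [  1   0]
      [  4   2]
Minimize: z = 9y1 + 53y2 + 15y3 + 11y4 + 42y5

Subject to:
  C1: -3y2 - y3 - y4 - 4y5 ≤ -6
  C2: -y1 - 4y2 - 2y3 - 2y5 ≤ -3
  y1, y2, y3, y4, y5 ≥ 0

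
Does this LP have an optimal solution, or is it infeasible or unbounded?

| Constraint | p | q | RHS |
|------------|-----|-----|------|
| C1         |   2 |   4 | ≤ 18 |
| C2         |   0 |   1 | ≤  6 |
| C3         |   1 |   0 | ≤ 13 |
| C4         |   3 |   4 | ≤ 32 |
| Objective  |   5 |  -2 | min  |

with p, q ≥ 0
The point (0, 4.5) satisfies every constraint, so the LP is feasible; the constraints give p ≤ 13 and q ≤ 6, which with p, q ≥ 0 keep the feasible region inside a bounded box. A feasible, bounded LP attains a finite optimum at a vertex.

Evaluating z = 5p - 2q at each vertex:
  (0, 0): z = 0
  (9, 0): z = 45
  (0, 4.5): z = -9

The LP has an optimal solution: (0, 4.5) with z = -9.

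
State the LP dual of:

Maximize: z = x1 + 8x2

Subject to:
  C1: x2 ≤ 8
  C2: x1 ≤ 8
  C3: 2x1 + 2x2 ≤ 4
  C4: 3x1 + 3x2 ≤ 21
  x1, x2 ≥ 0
Minimize: z = 8y1 + 8y2 + 4y3 + 21y4

Subject to:
  C1: -y2 - 2y3 - 3y4 ≤ -1
  C2: -y1 - 2y3 - 3y4 ≤ -8
  y1, y2, y3, y4 ≥ 0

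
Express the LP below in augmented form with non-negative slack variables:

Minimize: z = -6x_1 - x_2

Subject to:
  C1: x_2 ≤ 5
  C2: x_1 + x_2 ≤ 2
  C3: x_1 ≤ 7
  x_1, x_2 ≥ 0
min z = -6x_1 - x_2

s.t.
  x_2 + s1 = 5
  x_1 + x_2 + s2 = 2
  x_1 + s3 = 7
  x_1, x_2, s1, s2, s3 ≥ 0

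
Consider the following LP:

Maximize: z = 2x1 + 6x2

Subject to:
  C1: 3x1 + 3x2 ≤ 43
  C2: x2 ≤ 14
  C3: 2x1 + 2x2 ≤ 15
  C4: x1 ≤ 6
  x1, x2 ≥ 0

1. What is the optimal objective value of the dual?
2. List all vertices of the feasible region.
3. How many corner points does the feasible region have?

1. 45 (by strong duality, equal to the primal optimum)
2. (0, 0), (6, 0), (6, 1.5), (0, 7.5)
3. 4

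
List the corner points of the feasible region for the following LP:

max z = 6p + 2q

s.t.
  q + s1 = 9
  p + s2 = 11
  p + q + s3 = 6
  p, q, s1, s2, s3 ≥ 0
Each vertex is the intersection of two constraint boundaries that also satisfies all remaining constraints:
  p = 0 and q = 0 → (0, 0)
  p + q = 6 and q = 0 → (6, 0)
  p + q = 6 and p = 0 → (0, 6)

Vertices: (0, 0), (6, 0), (0, 6)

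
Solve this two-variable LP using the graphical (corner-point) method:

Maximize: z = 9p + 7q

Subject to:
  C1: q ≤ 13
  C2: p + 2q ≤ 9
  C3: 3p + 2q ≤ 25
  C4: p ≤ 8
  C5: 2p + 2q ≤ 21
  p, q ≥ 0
Each vertex is the intersection of two constraint boundaries that also satisfies all remaining constraints:
  p = 0 and q = 0 → (0, 0)
  p = 8 and q = 0 → (8, 0)
  p + 2q = 9 and 3p + 2q = 25 → (8, 0.5)
  p + 2q = 9 and p = 0 → (0, 4.5)

Evaluating z = 9p + 7q at each vertex:
  (0, 0): z = 0
  (8, 0): z = 72
  (8, 0.5): z = 75.5
  (0, 4.5): z = 31.5

The maximum is at (8, 0.5) with z = 75.5.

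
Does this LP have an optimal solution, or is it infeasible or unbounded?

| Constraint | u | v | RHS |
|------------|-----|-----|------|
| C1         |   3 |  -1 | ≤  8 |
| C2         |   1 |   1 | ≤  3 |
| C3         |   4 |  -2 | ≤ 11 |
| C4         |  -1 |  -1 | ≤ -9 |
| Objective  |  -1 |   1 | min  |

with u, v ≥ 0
C2 requires u + v ≤ 3, while C4 (-u - v ≤ -9) is equivalent to u + v ≥ 9. Together they would need 9 ≤ u + v ≤ 3, which is impossible since 9 > 3. No point satisfies all constraints.

Infeasible — the constraint set is empty.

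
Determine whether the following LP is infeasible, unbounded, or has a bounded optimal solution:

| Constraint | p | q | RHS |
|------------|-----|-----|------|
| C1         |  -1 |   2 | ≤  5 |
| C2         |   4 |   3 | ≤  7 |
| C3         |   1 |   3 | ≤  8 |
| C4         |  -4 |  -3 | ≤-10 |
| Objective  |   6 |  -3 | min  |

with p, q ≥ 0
C2 requires 4p + 3q ≤ 7, while C4 (-4p - 3q ≤ -10) is equivalent to 4p + 3q ≥ 10. Together they would need 10 ≤ 4p + 3q ≤ 7, which is impossible since 10 > 7. No point satisfies all constraints.

The feasible region is empty; the LP is infeasible.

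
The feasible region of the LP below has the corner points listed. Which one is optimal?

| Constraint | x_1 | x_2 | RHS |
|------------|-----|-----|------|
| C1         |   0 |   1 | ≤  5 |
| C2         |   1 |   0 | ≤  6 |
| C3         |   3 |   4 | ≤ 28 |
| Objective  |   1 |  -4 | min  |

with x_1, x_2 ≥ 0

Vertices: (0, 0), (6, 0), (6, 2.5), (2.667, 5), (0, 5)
Evaluating z = x_1 - 4x_2 at each vertex:
  (0, 0): z = 0
  (6, 0): z = 6
  (6, 2.5): z = -4
  (2.667, 5): z = -17.33
  (0, 5): z = -20

The smallest value is z = -20, attained at (0, 5).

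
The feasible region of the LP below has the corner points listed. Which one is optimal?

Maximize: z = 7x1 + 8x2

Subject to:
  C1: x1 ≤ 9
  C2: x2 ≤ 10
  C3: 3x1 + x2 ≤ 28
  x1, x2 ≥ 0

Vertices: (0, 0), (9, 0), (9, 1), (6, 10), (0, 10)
Evaluating z = 7x1 + 8x2 at each vertex:
  (0, 0): z = 0
  (9, 0): z = 63
  (9, 1): z = 71
  (6, 10): z = 122
  (0, 10): z = 80

The largest value is z = 122, attained at (6, 10).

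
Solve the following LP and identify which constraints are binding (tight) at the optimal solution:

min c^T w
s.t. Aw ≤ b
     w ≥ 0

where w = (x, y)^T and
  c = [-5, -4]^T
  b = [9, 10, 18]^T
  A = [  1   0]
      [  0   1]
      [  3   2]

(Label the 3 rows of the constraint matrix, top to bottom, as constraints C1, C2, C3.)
Optimal: x = 0, y = 9
Slack at optimum:
  C1: slack = 9
  C2: slack = 1
  C3: slack = 0 (binding)
  x ≥ 0: x = 0 (binding)
  y ≥ 0: y = 9
Binding constraints: C3, x ≥ 0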